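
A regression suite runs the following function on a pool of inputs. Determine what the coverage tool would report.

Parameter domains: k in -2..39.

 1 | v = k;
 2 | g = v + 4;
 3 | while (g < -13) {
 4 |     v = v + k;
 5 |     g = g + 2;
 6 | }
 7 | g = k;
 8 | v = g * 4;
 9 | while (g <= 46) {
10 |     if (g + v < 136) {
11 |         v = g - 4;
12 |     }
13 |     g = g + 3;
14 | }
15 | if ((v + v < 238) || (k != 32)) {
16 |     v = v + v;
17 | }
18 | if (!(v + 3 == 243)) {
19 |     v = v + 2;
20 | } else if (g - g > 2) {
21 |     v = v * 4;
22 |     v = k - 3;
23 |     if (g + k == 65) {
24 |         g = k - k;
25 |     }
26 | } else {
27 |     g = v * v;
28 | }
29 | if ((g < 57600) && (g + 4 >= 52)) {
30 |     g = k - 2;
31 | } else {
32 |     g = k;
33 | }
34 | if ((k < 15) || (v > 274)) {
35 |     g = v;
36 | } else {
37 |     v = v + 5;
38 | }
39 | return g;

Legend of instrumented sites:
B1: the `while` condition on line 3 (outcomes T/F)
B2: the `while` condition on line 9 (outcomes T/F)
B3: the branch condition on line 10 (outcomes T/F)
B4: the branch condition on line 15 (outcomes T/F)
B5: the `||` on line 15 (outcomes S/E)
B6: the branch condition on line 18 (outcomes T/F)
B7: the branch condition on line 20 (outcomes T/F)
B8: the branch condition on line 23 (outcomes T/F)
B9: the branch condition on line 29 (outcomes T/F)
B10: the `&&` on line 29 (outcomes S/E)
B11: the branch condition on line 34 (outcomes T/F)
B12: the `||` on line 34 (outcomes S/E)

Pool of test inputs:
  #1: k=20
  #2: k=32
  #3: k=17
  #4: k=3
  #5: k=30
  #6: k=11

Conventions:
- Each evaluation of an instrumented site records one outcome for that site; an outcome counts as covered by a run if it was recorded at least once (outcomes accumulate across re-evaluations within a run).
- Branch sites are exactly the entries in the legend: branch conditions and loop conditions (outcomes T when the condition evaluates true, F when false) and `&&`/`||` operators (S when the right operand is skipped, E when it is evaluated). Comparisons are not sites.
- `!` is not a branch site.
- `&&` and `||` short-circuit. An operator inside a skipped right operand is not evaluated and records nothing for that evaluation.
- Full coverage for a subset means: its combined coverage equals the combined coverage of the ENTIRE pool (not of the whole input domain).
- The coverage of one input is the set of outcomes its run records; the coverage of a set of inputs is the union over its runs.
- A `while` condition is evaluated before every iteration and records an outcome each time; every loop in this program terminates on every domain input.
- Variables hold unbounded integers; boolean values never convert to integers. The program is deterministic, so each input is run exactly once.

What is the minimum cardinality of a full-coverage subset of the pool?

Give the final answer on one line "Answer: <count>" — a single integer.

input #1 (k=20): covers B1=F, B2=T, B2=F, B3=T, B4=T, B5=S, B6=T, B9=F, B10=E, B11=F, B12=E
input #2 (k=32): covers B1=F, B2=T, B2=F, B3=F, B4=F, B5=E, B6=T, B9=F, B10=E, B11=F, B12=E
input #3 (k=17): covers B1=F, B2=T, B2=F, B3=T, B4=T, B5=S, B6=T, B9=F, B10=E, B11=F, B12=E
input #4 (k=3): covers B1=F, B2=T, B2=F, B3=T, B4=T, B5=S, B6=T, B9=T, B10=E, B11=T, B12=S
input #5 (k=30): covers B1=F, B2=T, B2=F, B3=F, B4=T, B5=E, B6=F, B7=F, B9=F, B10=S, B11=F, B12=E
input #6 (k=11): covers B1=F, B2=T, B2=F, B3=T, B4=T, B5=S, B6=T, B9=F, B10=E, B11=T, B12=S
pool-wide coverage (20 outcomes): B1=F, B2=T, B2=F, B3=T, B3=F, B4=T, B4=F, B5=S, B5=E, B6=T, B6=F, B7=F, B9=T, B9=F, B10=S, B10=E, B11=T, B11=F, B12=S, B12=E
checked all size-1 subsets: none covers 20 outcomes (max 12/20)
checked all size-2 subsets: none covers 20 outcomes (max 19/20)
size 3: inputs {2, 4, 5} cover all 20 outcomes, and no lexicographically smaller subset of this size does

Answer: 3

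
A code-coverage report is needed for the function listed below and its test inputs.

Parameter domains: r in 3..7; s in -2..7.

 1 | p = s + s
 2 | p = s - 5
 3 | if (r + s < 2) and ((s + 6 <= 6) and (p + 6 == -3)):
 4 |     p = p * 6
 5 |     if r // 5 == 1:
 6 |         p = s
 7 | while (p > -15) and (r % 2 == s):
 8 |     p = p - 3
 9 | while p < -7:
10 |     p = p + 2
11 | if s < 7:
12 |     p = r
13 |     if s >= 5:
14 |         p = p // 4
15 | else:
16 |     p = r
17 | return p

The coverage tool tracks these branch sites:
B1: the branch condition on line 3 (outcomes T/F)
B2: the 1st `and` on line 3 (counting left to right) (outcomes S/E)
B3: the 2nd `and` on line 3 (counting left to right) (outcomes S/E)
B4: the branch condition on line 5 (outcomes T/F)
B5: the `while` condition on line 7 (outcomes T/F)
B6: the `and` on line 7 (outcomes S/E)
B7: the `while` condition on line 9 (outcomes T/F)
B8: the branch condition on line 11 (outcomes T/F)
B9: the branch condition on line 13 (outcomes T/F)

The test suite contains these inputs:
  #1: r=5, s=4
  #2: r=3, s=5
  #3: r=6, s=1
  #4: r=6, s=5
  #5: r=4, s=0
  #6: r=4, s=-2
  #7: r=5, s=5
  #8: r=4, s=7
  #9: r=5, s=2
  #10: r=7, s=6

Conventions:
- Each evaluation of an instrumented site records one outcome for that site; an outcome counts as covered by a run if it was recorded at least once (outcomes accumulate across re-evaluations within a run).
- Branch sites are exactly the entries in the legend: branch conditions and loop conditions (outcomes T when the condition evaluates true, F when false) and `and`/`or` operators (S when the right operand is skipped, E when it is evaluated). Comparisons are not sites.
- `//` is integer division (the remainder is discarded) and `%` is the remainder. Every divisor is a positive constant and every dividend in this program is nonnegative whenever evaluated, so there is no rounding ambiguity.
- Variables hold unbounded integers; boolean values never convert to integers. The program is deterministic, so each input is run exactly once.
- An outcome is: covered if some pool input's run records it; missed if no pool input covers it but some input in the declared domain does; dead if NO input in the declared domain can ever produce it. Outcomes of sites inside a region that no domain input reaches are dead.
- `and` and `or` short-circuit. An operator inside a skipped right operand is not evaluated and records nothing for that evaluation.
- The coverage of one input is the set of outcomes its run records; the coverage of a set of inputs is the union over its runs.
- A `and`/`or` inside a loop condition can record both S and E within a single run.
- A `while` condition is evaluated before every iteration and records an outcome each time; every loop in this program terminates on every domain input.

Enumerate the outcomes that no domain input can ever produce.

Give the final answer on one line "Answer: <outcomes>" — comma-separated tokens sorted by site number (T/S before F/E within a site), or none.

sweeping the full domain (50 inputs) for each outcome:
  B1=T: unreachable across the whole domain -> dead
  B3=S: unreachable across the whole domain -> dead
  B4=T: unreachable across the whole domain -> dead
  B4=F: unreachable across the whole domain -> dead
  reachable outcomes have witnesses, e.g. B1=F (e.g. r=3, s=-2), B2=S (e.g. r=3, s=-1), B2=E (e.g. r=3, s=-2), B3=E (e.g. r=3, s=-2)

Answer: B1=T, B3=S, B4=T, B4=F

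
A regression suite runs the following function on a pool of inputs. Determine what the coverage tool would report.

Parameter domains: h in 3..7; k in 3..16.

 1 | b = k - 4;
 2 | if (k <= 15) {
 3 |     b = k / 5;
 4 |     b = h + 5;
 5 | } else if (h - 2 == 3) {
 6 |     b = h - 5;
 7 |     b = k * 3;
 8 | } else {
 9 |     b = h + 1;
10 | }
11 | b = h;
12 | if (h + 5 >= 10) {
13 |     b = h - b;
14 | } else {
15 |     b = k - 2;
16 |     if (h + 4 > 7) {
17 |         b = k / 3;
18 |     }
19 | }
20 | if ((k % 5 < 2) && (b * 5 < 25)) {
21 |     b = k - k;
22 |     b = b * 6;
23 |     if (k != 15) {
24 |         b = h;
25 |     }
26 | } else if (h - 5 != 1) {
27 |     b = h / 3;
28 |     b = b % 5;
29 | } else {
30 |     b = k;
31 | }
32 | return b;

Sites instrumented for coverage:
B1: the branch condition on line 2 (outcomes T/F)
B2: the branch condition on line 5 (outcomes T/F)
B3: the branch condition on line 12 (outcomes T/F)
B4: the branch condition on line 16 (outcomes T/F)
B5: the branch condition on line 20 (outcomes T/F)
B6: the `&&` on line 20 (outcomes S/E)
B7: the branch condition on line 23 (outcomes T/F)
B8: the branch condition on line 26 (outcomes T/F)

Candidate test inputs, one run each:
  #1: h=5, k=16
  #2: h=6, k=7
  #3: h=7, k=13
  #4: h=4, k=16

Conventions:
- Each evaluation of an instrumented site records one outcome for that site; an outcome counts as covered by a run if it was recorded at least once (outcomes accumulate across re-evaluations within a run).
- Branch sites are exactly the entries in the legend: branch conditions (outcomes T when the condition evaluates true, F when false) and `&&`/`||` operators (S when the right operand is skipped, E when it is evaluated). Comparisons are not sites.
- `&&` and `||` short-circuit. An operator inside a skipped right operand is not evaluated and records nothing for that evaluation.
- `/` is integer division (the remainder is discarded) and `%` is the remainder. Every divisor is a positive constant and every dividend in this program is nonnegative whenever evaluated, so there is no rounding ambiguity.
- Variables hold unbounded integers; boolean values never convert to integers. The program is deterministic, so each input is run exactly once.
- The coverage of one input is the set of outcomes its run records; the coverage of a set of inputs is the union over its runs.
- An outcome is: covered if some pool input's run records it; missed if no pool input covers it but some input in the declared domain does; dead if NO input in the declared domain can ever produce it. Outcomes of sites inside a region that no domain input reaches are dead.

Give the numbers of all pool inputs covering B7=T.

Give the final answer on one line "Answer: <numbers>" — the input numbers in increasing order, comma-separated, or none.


input #1 (h=5, k=16): covers B7=T
input #2 (h=6, k=7): misses B7=T
input #3 (h=7, k=13): misses B7=T
input #4 (h=4, k=16): misses B7=T
Answer: 1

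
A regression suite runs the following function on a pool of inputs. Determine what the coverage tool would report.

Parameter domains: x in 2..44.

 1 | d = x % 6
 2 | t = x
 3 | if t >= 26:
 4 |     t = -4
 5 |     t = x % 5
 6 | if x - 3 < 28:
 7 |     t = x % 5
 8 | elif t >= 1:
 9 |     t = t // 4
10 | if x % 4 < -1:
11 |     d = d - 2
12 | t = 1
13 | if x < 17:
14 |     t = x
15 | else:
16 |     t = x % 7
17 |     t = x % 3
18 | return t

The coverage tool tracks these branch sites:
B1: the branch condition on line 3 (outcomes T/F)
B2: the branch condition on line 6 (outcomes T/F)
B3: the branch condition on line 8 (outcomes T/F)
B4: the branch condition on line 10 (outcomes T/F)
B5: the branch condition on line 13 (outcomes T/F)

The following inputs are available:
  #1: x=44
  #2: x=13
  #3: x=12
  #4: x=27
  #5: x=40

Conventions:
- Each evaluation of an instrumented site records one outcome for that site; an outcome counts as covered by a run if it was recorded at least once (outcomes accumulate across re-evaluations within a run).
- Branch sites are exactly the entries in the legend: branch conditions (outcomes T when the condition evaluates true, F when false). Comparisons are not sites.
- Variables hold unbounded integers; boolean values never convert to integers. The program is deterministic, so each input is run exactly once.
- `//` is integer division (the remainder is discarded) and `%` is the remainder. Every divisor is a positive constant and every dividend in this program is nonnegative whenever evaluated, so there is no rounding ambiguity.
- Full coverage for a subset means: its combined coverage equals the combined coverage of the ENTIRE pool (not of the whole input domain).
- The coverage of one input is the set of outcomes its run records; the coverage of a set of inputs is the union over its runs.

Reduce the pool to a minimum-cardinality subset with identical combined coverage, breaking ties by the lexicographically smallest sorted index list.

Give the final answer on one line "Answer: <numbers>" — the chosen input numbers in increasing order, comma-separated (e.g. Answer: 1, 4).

input #1, x=44: events B1->T, B2->F, B3->T, B4->F, B5->F; outcomes B1=T, B2=F, B3=T, B4=F, B5=F
input #2, x=13: events B1->F, B2->T, B4->F, B5->T; outcomes B1=F, B2=T, B4=F, B5=T
input #3, x=12: events B1->F, B2->T, B4->F, B5->T; outcomes B1=F, B2=T, B4=F, B5=T
input #4, x=27: events B1->T, B2->T, B4->F, B5->F; outcomes B1=T, B2=T, B4=F, B5=F
input #5, x=40: events B1->T, B2->F, B3->F, B4->F, B5->F; outcomes B1=T, B2=F, B3=F, B4=F, B5=F
pool-wide coverage (9 outcomes): B1=T, B1=F, B2=T, B2=F, B3=T, B3=F, B4=F, B5=T, B5=F
every size-1 subset falls short of the 9 outcomes (best: 5/9)
every size-2 subset falls short of the 9 outcomes (best: 8/9)
at size 3, {1, 2, 5} reaches all 9 outcomes; every lexicographically earlier size-3 subset fails

Answer: 1, 2, 5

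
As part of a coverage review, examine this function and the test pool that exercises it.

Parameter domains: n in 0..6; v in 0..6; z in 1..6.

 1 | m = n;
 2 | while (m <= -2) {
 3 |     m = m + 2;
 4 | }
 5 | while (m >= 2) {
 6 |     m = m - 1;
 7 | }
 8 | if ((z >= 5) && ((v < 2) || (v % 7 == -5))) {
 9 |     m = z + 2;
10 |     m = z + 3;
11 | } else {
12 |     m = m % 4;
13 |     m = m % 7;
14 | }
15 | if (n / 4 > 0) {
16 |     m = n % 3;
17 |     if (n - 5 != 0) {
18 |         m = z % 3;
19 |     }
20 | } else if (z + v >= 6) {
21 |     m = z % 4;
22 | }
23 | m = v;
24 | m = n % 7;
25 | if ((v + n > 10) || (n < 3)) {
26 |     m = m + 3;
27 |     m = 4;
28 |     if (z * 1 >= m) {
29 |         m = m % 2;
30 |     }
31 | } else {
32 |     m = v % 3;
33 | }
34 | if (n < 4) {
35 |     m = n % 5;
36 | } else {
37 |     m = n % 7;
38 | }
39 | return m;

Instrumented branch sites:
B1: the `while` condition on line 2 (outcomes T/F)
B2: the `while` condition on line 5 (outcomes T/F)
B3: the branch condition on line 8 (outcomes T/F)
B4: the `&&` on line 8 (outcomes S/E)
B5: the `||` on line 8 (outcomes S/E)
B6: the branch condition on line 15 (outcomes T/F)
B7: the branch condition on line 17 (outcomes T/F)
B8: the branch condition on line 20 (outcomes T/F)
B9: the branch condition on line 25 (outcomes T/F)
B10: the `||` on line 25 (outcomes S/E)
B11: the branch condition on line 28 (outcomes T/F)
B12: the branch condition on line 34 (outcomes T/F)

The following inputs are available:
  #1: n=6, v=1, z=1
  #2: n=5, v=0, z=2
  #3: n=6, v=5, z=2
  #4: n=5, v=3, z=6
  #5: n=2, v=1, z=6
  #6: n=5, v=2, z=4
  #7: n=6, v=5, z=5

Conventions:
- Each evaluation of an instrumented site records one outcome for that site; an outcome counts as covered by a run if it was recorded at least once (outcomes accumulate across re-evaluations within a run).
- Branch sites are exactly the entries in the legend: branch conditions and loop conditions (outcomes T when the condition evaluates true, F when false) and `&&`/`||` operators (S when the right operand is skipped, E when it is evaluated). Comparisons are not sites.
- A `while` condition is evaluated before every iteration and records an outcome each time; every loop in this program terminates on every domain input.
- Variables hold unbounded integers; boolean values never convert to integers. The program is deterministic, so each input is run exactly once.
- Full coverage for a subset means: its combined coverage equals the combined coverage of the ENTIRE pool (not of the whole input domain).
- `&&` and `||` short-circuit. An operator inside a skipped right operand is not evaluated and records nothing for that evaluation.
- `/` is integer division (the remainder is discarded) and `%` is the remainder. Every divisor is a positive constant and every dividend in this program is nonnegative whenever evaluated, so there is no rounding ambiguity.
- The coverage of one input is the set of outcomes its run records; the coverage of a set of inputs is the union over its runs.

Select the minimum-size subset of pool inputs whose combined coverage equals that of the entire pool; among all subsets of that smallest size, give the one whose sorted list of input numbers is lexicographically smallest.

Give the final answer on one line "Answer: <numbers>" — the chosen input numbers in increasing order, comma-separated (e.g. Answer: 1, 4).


input #1, n=6, v=1, z=1: outcomes B1=F, B2=T, B2=F, B3=F, B4=S, B6=T, B7=T, B9=F, B10=E, B12=F
input #2, n=5, v=0, z=2: outcomes B1=F, B2=T, B2=F, B3=F, B4=S, B6=T, B7=F, B9=F, B10=E, B12=F
input #3, n=6, v=5, z=2: outcomes B1=F, B2=T, B2=F, B3=F, B4=S, B6=T, B7=T, B9=T, B10=S, B11=F, B12=F
input #4, n=5, v=3, z=6: outcomes B1=F, B2=T, B2=F, B3=F, B4=E, B5=E, B6=T, B7=F, B9=F, B10=E, B12=F
input #5, n=2, v=1, z=6: outcomes B1=F, B2=T, B2=F, B3=T, B4=E, B5=S, B6=F, B8=T, B9=T, B10=E, B11=T, B12=T
input #6, n=5, v=2, z=4: outcomes B1=F, B2=T, B2=F, B3=F, B4=S, B6=T, B7=F, B9=F, B10=E, B12=F
input #7, n=6, v=5, z=5: outcomes B1=F, B2=T, B2=F, B3=F, B4=E, B5=E, B6=T, B7=T, B9=T, B10=S, B11=T, B12=F
pool-wide coverage (22 outcomes): B1=F, B2=T, B2=F, B3=T, B3=F, B4=S, B4=E, B5=S, B5=E, B6=T, B6=F, B7=T, B7=F, B8=T, B9=T, B9=F, B10=S, B10=E, B11=T, B11=F, B12=T, B12=F
checked all size-1 subsets: none covers 22 outcomes (max 12/22)
checked all size-2 subsets: none covers 22 outcomes (max 19/22)
inputs {3, 4, 5} (size 3) cover everything; no size-3 subset with a lexicographically smaller index list covers all 22
Answer: 3, 4, 5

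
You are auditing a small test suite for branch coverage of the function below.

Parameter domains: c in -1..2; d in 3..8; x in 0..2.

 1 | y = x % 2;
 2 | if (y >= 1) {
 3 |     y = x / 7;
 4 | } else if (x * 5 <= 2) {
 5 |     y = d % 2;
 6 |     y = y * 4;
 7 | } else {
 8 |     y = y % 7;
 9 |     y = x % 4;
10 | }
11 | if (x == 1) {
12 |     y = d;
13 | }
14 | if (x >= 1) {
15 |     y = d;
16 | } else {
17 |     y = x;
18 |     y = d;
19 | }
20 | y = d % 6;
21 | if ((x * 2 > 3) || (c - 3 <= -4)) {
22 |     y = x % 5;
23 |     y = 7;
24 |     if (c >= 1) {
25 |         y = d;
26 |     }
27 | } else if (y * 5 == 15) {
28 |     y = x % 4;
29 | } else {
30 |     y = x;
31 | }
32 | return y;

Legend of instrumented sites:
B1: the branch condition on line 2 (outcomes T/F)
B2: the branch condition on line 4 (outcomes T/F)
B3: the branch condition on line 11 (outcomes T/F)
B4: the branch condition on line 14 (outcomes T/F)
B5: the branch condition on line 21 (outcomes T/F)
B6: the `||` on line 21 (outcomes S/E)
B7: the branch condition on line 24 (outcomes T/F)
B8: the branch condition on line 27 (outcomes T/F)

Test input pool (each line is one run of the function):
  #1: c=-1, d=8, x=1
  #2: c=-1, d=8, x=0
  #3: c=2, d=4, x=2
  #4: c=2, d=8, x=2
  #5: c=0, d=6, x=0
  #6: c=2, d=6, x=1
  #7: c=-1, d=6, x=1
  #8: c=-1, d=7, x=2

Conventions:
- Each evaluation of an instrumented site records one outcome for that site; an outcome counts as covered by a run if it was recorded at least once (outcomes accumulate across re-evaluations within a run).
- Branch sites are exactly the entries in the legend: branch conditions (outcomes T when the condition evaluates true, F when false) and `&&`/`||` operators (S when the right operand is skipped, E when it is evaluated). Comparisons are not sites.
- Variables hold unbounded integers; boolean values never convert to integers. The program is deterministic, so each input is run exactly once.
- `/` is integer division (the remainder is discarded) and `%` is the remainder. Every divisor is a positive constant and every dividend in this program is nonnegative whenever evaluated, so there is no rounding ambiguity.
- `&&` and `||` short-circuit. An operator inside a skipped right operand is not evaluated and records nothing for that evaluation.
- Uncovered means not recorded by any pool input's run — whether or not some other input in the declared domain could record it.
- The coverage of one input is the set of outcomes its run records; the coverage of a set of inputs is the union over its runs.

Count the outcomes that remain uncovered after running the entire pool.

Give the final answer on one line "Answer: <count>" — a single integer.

run #1 (c=-1, d=8, x=1) runs B1->T, B3->T, B4->T, B6->E, B5->T, B7->F; records B1=T, B3=T, B4=T, B5=T, B6=E, B7=F
run #2 (c=-1, d=8, x=0) runs B1->F, B2->T, B3->F, B4->F, B6->E, B5->T, B7->F; records B1=F, B2=T, B3=F, B4=F, B5=T, B6=E, B7=F
run #3 (c=2, d=4, x=2) runs B1->F, B2->F, B3->F, B4->T, B6->S, B5->T, B7->T; records B1=F, B2=F, B3=F, B4=T, B5=T, B6=S, B7=T
run #4 (c=2, d=8, x=2) runs B1->F, B2->F, B3->F, B4->T, B6->S, B5->T, B7->T; records B1=F, B2=F, B3=F, B4=T, B5=T, B6=S, B7=T
run #5 (c=0, d=6, x=0) runs B1->F, B2->T, B3->F, B4->F, B6->E, B5->F, B8->F; records B1=F, B2=T, B3=F, B4=F, B5=F, B6=E, B8=F
run #6 (c=2, d=6, x=1) runs B1->T, B3->T, B4->T, B6->E, B5->F, B8->F; records B1=T, B3=T, B4=T, B5=F, B6=E, B8=F
run #7 (c=-1, d=6, x=1) runs B1->T, B3->T, B4->T, B6->E, B5->T, B7->F; records B1=T, B3=T, B4=T, B5=T, B6=E, B7=F
run #8 (c=-1, d=7, x=2) runs B1->F, B2->F, B3->F, B4->T, B6->S, B5->T, B7->F; records B1=F, B2=F, B3=F, B4=T, B5=T, B6=S, B7=F
union over the pool: B1=T, B1=F, B2=T, B2=F, B3=T, B3=F, B4=T, B4=F, B5=T, B5=F, B6=S, B6=E, B7=T, B7=F, B8=F
uncovered (1 of 16): B8=T

Answer: 1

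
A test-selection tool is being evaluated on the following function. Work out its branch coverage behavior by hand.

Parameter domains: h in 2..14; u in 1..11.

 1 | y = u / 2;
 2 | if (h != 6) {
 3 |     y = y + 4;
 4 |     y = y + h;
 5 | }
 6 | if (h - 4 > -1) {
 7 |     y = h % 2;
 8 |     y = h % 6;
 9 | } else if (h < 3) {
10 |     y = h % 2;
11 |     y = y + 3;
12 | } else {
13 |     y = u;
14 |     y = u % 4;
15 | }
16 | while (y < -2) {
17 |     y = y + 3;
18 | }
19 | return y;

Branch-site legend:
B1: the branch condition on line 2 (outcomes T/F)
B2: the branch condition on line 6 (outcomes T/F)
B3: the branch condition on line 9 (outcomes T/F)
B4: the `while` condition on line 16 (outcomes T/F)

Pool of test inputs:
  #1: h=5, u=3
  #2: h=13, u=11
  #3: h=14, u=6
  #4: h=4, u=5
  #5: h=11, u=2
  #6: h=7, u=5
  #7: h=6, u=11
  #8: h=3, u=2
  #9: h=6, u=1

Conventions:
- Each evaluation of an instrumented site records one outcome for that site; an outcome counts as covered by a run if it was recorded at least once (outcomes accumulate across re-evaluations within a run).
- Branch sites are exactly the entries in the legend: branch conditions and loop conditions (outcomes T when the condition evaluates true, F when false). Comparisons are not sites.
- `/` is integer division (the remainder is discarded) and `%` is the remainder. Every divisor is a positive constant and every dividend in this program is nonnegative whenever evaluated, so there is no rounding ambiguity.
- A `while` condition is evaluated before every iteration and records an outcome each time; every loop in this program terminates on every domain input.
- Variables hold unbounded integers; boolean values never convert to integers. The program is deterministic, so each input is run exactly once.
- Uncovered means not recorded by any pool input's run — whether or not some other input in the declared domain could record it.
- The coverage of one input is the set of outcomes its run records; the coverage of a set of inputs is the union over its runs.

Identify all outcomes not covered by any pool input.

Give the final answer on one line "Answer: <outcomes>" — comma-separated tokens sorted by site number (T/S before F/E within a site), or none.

test 1 (h=5, u=3) fires B1->T, B2->T, B4->F; hits B1=T, B2=T, B4=F
test 2 (h=13, u=11) fires B1->T, B2->T, B4->F; hits B1=T, B2=T, B4=F
test 3 (h=14, u=6) fires B1->T, B2->T, B4->F; hits B1=T, B2=T, B4=F
test 4 (h=4, u=5) fires B1->T, B2->T, B4->F; hits B1=T, B2=T, B4=F
test 5 (h=11, u=2) fires B1->T, B2->T, B4->F; hits B1=T, B2=T, B4=F
test 6 (h=7, u=5) fires B1->T, B2->T, B4->F; hits B1=T, B2=T, B4=F
test 7 (h=6, u=11) fires B1->F, B2->T, B4->F; hits B1=F, B2=T, B4=F
test 8 (h=3, u=2) fires B1->T, B2->F, B3->F, B4->F; hits B1=T, B2=F, B3=F, B4=F
test 9 (h=6, u=1) fires B1->F, B2->T, B4->F; hits B1=F, B2=T, B4=F
union over the pool: B1=T, B1=F, B2=T, B2=F, B3=F, B4=F
uncovered (2 of 8): B3=T, B4=T

Answer: B3=T, B4=T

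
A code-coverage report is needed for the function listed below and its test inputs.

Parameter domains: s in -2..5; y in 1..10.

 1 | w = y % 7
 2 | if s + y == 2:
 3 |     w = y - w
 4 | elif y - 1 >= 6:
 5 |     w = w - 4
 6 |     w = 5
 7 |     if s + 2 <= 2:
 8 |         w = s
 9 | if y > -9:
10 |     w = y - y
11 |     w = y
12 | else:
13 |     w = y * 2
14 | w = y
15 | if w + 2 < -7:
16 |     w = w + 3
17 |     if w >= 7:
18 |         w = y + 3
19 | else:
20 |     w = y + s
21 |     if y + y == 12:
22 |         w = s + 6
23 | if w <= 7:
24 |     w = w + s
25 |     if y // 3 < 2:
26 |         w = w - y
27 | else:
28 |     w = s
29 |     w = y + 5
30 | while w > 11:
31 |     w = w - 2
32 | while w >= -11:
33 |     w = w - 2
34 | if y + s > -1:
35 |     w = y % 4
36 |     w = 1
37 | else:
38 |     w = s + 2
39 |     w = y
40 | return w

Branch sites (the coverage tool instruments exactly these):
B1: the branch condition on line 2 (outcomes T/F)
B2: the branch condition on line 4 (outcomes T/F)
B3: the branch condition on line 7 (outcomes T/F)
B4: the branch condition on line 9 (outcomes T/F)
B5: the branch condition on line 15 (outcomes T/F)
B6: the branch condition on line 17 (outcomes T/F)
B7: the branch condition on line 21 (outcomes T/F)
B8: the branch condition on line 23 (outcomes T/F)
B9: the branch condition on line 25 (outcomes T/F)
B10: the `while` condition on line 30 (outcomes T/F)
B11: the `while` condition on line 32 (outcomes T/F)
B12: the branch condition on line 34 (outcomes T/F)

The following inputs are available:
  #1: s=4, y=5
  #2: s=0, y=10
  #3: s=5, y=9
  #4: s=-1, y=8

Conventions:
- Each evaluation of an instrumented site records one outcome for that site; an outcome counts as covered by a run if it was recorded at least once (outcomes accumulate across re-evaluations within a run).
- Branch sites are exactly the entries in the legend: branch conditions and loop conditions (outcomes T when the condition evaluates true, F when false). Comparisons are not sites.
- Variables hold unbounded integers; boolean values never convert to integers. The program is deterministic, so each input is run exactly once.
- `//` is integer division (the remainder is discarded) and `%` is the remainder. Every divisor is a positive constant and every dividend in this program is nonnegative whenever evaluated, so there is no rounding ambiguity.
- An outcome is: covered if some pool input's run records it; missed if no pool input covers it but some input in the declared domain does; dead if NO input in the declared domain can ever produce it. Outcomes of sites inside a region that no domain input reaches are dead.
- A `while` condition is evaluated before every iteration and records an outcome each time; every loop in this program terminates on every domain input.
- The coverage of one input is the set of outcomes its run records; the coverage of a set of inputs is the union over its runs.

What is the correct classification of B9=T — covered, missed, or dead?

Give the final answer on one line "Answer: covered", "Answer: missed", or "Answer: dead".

no pool input records B9=T
but domain input (s=-2, y=1) does record it -> reachable, so missed

Answer: missed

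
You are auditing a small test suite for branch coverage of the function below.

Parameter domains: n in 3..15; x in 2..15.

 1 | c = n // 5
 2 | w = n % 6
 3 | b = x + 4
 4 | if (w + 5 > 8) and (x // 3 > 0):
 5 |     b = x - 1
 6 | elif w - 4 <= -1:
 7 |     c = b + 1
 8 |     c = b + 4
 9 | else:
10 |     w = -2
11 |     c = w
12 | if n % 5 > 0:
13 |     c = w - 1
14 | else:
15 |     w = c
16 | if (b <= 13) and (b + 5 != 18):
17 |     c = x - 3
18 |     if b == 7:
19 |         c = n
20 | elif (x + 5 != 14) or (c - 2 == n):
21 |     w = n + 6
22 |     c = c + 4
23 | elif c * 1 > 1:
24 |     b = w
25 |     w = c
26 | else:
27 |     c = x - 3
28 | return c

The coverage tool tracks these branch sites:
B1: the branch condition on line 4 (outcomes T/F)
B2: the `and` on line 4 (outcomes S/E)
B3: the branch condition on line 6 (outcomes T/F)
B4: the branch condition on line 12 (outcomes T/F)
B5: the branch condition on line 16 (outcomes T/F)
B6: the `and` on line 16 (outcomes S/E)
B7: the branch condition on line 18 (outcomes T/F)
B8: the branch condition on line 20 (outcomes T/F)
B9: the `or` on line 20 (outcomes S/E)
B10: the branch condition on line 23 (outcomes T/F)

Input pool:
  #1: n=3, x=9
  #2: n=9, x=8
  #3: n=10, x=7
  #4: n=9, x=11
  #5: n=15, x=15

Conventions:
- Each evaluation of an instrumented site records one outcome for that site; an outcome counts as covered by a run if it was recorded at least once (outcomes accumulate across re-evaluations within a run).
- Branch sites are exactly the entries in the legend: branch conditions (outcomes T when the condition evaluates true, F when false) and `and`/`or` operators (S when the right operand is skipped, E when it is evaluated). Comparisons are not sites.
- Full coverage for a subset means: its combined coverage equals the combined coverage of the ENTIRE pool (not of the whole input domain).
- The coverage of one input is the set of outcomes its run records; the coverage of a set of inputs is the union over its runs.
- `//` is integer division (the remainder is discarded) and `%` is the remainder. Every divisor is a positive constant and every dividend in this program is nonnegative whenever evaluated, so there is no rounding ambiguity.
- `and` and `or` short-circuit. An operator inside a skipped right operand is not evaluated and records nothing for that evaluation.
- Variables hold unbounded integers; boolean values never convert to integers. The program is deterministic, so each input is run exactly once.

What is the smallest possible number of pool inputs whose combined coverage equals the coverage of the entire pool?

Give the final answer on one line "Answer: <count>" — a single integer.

input #1, n=3, x=9: events B2->S, B1->F, B3->T, B4->T, B6->E, B5->F, B9->E, B8->F, B10->T; outcomes B1=F, B2=S, B3=T, B4=T, B5=F, B6=E, B8=F, B9=E, B10=T
input #2, n=9, x=8: events B2->S, B1->F, B3->T, B4->T, B6->E, B5->T, B7->F; outcomes B1=F, B2=S, B3=T, B4=T, B5=T, B6=E, B7=F
input #3, n=10, x=7: events B2->E, B1->T, B4->F, B6->E, B5->T, B7->F; outcomes B1=T, B2=E, B4=F, B5=T, B6=E, B7=F
input #4, n=9, x=11: events B2->S, B1->F, B3->T, B4->T, B6->S, B5->F, B9->S, B8->T; outcomes B1=F, B2=S, B3=T, B4=T, B5=F, B6=S, B8=T, B9=S
input #5, n=15, x=15: events B2->S, B1->F, B3->T, B4->F, B6->S, B5->F, B9->S, B8->T; outcomes B1=F, B2=S, B3=T, B4=F, B5=F, B6=S, B8=T, B9=S
pool-wide coverage (17 outcomes): B1=T, B1=F, B2=S, B2=E, B3=T, B4=T, B4=F, B5=T, B5=F, B6=S, B6=E, B7=F, B8=T, B8=F, B9=S, B9=E, B10=T
no size-1 subset reaches all 17 outcomes (best union: 9/17)
no size-2 subset reaches all 17 outcomes (best union: 14/17)
inputs {1, 3, 4} (size 3) cover everything; no size-3 subset with a lexicographically smaller index list covers all 17

Answer: 3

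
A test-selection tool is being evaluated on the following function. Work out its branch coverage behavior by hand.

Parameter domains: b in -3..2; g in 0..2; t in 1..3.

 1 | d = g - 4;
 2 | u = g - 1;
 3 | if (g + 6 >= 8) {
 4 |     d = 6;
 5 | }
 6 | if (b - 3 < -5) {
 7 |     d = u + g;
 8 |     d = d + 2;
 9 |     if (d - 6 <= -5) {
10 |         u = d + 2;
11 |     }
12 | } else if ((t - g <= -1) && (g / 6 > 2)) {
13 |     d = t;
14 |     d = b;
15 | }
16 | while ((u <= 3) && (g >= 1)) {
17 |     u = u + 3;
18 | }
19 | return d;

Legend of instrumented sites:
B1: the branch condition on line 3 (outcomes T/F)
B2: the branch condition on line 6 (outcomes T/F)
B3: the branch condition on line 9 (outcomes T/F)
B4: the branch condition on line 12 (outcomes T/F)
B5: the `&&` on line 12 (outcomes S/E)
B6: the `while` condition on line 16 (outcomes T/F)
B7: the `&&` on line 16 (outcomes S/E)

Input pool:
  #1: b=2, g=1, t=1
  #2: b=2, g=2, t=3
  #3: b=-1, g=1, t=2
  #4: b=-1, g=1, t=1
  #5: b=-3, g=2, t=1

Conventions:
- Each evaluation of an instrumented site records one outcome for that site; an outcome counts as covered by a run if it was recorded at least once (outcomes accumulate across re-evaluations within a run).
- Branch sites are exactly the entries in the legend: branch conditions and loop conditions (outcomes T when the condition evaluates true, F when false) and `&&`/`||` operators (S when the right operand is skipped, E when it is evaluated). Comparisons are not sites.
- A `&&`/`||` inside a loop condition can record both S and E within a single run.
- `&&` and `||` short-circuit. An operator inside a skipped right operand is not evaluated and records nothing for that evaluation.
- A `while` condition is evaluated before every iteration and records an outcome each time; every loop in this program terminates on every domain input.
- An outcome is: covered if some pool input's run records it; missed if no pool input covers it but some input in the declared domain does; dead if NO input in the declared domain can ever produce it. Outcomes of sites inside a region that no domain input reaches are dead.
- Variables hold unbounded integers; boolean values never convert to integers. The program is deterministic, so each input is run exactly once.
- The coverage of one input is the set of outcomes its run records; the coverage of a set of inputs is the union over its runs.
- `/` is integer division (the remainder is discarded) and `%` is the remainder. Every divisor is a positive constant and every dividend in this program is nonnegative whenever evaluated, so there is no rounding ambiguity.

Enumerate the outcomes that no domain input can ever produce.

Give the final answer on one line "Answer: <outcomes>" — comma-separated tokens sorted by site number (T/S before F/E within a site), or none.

sweeping the full domain (54 inputs) for each outcome:
  B4=T: zero occurrences over every domain input -> dead
  reachable outcomes have witnesses, e.g. B1=T (e.g. b=-3, g=2, t=1), B1=F (e.g. b=-3, g=0, t=1), B2=T (e.g. b=-3, g=0, t=1), B2=F (e.g. b=-2, g=0, t=1)

Answer: B4=T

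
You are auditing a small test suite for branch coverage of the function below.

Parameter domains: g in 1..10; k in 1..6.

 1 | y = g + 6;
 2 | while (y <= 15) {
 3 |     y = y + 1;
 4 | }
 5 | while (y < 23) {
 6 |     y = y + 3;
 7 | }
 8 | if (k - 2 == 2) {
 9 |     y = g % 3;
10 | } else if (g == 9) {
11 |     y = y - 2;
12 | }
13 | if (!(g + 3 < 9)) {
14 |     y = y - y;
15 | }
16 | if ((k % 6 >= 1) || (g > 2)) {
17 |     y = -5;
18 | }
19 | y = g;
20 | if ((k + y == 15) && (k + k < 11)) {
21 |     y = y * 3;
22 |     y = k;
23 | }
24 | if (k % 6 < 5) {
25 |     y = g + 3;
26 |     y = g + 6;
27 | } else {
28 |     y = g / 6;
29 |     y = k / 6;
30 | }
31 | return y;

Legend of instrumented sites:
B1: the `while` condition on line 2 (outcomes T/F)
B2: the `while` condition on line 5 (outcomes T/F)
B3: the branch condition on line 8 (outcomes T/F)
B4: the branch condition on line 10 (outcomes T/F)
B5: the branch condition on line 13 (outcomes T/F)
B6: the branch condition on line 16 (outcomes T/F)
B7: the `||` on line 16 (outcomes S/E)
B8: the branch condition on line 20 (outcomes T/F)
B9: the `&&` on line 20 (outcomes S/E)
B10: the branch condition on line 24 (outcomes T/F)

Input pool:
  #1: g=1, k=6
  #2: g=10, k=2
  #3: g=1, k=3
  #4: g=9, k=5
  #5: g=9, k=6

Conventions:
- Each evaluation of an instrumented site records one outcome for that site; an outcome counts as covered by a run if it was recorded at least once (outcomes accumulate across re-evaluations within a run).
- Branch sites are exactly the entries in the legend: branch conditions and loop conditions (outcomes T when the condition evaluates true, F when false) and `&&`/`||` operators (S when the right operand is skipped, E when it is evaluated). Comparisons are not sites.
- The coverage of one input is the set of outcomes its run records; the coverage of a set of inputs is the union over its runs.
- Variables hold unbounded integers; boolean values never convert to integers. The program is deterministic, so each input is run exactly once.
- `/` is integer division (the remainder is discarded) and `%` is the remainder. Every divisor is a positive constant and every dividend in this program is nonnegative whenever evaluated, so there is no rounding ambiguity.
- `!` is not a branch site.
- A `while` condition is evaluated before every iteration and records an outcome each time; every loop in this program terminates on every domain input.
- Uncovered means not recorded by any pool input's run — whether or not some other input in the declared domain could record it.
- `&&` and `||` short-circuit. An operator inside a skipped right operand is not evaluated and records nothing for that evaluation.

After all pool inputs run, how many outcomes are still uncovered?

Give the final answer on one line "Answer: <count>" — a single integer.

run #1 (g=1, k=6) runs B1->T, B1->T, B1->T, B1->T, B1->T, B1->T, B1->T, B1->T, B1->T, B1->F, B2->T, B2->T, B2->T, B2->F, ...; records B1=T, B1=F, B2=T, B2=F, B3=F, B4=F, B5=F, B6=F, B7=E, B8=F, B9=S, B10=T
run #2 (g=10, k=2) runs B1->F, B2->T, B2->T, B2->T, B2->F, B3->F, B4->F, B5->T, B7->S, B6->T, B9->S, B8->F, B10->T; records B1=F, B2=T, B2=F, B3=F, B4=F, B5=T, B6=T, B7=S, B8=F, B9=S, B10=T
run #3 (g=1, k=3) runs B1->T, B1->T, B1->T, B1->T, B1->T, B1->T, B1->T, B1->T, B1->T, B1->F, B2->T, B2->T, B2->T, B2->F, ...; records B1=T, B1=F, B2=T, B2=F, B3=F, B4=F, B5=F, B6=T, B7=S, B8=F, B9=S, B10=T
run #4 (g=9, k=5) runs B1->T, B1->F, B2->T, B2->T, B2->T, B2->F, B3->F, B4->T, B5->T, B7->S, B6->T, B9->S, B8->F, B10->F; records B1=T, B1=F, B2=T, B2=F, B3=F, B4=T, B5=T, B6=T, B7=S, B8=F, B9=S, B10=F
run #5 (g=9, k=6) runs B1->T, B1->F, B2->T, B2->T, B2->T, B2->F, B3->F, B4->T, B5->T, B7->E, B6->T, B9->E, B8->F, B10->T; records B1=T, B1=F, B2=T, B2=F, B3=F, B4=T, B5=T, B6=T, B7=E, B8=F, B9=E, B10=T
union over the pool: B1=T, B1=F, B2=T, B2=F, B3=F, B4=T, B4=F, B5=T, B5=F, B6=T, B6=F, B7=S, B7=E, B8=F, B9=S, B9=E, B10=T, B10=F
uncovered (2 of 20): B3=T, B8=T

Answer: 2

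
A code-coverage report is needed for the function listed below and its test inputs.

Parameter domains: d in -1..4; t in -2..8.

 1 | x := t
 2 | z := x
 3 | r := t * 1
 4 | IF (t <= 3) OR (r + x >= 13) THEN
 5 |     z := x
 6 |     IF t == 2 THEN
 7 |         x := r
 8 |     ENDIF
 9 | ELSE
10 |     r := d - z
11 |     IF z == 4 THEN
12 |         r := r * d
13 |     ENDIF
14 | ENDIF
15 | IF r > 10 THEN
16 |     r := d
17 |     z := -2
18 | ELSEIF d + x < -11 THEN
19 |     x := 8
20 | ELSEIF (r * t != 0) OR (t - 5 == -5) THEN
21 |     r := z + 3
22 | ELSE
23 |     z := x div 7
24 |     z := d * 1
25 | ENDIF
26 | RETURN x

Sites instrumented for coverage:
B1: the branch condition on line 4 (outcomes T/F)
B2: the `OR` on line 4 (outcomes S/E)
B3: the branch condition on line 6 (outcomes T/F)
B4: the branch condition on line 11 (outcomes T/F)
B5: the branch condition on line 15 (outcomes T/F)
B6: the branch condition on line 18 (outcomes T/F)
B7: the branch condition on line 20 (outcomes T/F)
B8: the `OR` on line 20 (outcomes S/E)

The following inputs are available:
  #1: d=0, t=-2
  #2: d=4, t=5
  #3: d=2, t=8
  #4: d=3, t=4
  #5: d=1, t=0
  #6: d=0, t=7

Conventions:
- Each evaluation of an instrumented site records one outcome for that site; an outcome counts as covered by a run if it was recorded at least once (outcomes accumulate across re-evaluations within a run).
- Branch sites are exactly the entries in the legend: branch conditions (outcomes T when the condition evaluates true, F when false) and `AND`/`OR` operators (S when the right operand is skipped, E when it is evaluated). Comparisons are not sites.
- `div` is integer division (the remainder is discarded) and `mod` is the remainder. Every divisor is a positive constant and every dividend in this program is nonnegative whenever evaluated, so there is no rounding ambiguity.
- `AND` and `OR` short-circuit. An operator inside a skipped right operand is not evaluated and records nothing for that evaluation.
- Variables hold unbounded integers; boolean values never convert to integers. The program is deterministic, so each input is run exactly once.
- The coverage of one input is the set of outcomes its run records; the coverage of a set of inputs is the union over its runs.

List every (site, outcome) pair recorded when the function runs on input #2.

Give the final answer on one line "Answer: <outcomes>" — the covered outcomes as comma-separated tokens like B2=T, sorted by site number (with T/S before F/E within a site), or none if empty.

Running input #2 (d=4, t=5), event by event:
  B2->E, B1->F, B4->F, B5->F, B6->F, B8->S, B7->T
distinct outcomes covered: B1=F, B2=E, B4=F, B5=F, B6=F, B7=T, B8=S

Answer: B1=F, B2=E, B4=F, B5=F, B6=F, B7=T, B8=S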